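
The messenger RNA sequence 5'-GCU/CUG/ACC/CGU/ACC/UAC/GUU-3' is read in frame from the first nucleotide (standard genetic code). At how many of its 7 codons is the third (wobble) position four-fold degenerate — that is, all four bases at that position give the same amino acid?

Codon 1 GCU (Ala): third position 4-fold.
Codon 2 CUG (Leu): third position 4-fold.
Codon 3 ACC (Thr): third position 4-fold.
Codon 4 CGU (Arg): third position 4-fold.
Codon 5 ACC (Thr): third position 4-fold.
Codon 6 UAC (Tyr): third position 2-fold.
Codon 7 GUU (Val): third position 4-fold.
Four-fold degenerate third positions: 6.

6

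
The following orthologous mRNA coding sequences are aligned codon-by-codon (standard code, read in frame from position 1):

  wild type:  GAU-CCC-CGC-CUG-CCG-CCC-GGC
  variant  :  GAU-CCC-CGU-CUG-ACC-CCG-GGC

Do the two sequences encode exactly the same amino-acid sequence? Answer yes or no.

no

Codon 1: GAU Asp / GAU Asp — identical.
Codon 2: CCC Pro / CCC Pro — identical.
Codon 3: CGC Arg / CGU Arg — synonymous.
Codon 4: CUG Leu / CUG Leu — identical.
Codon 5: CCG Pro / ACC Thr — nonsynonymous.
Codon 6: CCC Pro / CCG Pro — synonymous.
Codon 7: GGC Gly / GGC Gly — identical.
Nonsynonymous differences: 1 → different protein.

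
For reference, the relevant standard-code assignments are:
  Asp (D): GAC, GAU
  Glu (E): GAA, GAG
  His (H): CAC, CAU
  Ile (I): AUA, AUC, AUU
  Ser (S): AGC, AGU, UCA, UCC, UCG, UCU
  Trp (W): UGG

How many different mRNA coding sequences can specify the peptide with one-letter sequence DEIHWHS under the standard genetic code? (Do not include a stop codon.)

Asp: 2 codons.
Glu: 2 codons.
Ile: 3 codons.
His: 2 codons.
Trp: 1 codon.
His: 2 codons.
Ser: 6 codons.
2 × 2 × 3 × 2 × 1 × 2 × 6 = 288.

288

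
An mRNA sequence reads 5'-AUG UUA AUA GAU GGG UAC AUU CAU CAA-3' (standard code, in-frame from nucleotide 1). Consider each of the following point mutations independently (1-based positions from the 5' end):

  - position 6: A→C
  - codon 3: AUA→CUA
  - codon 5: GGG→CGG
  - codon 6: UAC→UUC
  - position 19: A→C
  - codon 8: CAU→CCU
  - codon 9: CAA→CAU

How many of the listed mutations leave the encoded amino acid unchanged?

Codon 2: UUA (Leu) → UUC (Phe) — missense.
Codon 3: AUA (Ile) → CUA (Leu) — missense.
Codon 5: GGG (Gly) → CGG (Arg) — missense.
Codon 6: UAC (Tyr) → UUC (Phe) — missense.
Codon 7: AUU (Ile) → CUU (Leu) — missense.
Codon 8: CAU (His) → CCU (Pro) — missense.
Codon 9: CAA (Gln) → CAU (His) — missense.
Synonymous: 0 of 7.

0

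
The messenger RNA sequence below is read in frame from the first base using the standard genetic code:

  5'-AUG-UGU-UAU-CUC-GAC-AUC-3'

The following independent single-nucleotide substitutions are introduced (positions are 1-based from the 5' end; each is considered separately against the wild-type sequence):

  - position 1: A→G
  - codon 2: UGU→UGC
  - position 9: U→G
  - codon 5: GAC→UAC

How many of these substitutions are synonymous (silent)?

Codon 1: AUG (Met) → GUG (Val) — missense.
Codon 2: UGU (Cys) → UGC (Cys) — synonymous.
Codon 3: UAU (Tyr) → UAG (Stop) — nonsense.
Codon 5: GAC (Asp) → UAC (Tyr) — missense.
Synonymous: 1 of 4.

1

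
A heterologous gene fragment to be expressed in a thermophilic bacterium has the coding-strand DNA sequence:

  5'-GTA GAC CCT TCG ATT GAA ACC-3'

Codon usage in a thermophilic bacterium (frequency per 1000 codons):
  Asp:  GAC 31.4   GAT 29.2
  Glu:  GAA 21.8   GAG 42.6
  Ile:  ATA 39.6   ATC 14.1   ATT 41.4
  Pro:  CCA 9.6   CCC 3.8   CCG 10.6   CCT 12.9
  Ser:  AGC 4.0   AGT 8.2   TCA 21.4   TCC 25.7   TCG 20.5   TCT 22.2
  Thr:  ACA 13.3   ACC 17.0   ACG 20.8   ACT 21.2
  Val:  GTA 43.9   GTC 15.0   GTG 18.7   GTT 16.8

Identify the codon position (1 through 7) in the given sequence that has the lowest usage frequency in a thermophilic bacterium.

Codon 1 GTA (Val): 43.9 per 1000.
Codon 2 GAC (Asp): 31.4 per 1000.
Codon 3 CCT (Pro): 12.9 per 1000.
Codon 4 TCG (Ser): 20.5 per 1000.
Codon 5 ATT (Ile): 41.4 per 1000.
Codon 6 GAA (Glu): 21.8 per 1000.
Codon 7 ACC (Thr): 17.0 per 1000.
Lowest frequency is 12.9 at codon 3.

3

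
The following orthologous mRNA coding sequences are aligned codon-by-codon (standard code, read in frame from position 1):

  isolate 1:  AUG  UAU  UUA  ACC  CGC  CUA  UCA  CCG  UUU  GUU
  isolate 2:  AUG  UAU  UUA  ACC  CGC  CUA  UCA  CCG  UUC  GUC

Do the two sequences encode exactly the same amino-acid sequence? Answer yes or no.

Codon 1: AUG Met / AUG Met — identical.
Codon 2: UAU Tyr / UAU Tyr — identical.
Codon 3: UUA Leu / UUA Leu — identical.
Codon 4: ACC Thr / ACC Thr — identical.
Codon 5: CGC Arg / CGC Arg — identical.
Codon 6: CUA Leu / CUA Leu — identical.
Codon 7: UCA Ser / UCA Ser — identical.
Codon 8: CCG Pro / CCG Pro — identical.
Codon 9: UUU Phe / UUC Phe — synonymous.
Codon 10: GUU Val / GUC Val — synonymous.
Nonsynonymous differences: 0 → same protein.

yes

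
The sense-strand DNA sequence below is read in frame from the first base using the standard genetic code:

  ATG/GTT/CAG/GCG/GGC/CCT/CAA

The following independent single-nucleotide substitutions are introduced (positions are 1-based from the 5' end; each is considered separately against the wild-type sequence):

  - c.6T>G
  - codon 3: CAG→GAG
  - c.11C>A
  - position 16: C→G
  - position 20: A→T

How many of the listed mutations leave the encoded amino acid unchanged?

1

Codon 2: GTT (Val) → GTG (Val) — synonymous.
Codon 3: CAG (Gln) → GAG (Glu) — missense.
Codon 4: GCG (Ala) → GAG (Glu) — missense.
Codon 6: CCT (Pro) → GCT (Ala) — missense.
Codon 7: CAA (Gln) → CTA (Leu) — missense.
Synonymous: 1 of 5.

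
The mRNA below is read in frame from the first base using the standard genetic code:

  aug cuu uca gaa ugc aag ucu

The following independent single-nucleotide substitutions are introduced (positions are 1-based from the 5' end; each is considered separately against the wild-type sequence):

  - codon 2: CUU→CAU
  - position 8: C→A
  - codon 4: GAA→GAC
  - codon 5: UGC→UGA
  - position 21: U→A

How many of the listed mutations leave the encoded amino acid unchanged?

1

Codon 2: CUU (Leu) → CAU (His) — missense.
Codon 3: UCA (Ser) → UAA (Stop) — nonsense.
Codon 4: GAA (Glu) → GAC (Asp) — missense.
Codon 5: UGC (Cys) → UGA (Stop) — nonsense.
Codon 7: UCU (Ser) → UCA (Ser) — synonymous.
Synonymous: 1 of 5.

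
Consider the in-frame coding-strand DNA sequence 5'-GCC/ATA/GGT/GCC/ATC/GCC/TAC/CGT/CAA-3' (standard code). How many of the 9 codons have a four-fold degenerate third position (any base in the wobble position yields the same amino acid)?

Codon 1 GCC (Ala): third position 4-fold.
Codon 2 ATA (Ile): third position 3-fold.
Codon 3 GGT (Gly): third position 4-fold.
Codon 4 GCC (Ala): third position 4-fold.
Codon 5 ATC (Ile): third position 3-fold.
Codon 6 GCC (Ala): third position 4-fold.
Codon 7 TAC (Tyr): third position 2-fold.
Codon 8 CGT (Arg): third position 4-fold.
Codon 9 CAA (Gln): third position 2-fold.
Four-fold degenerate third positions: 5.

5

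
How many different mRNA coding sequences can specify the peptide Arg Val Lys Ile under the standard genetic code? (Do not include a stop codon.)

Arg: 6 codons.
Val: 4 codons.
Lys: 2 codons.
Ile: 3 codons.
6 × 4 × 2 × 3 = 144.

144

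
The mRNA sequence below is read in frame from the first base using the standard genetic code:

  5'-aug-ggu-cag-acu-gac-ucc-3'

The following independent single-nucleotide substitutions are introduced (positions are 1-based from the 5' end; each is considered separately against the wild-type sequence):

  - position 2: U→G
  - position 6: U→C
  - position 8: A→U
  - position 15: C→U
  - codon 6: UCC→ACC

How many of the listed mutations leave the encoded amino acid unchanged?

2

Codon 1: AUG (Met) → AGG (Arg) — missense.
Codon 2: GGU (Gly) → GGC (Gly) — synonymous.
Codon 3: CAG (Gln) → CUG (Leu) — missense.
Codon 5: GAC (Asp) → GAU (Asp) — synonymous.
Codon 6: UCC (Ser) → ACC (Thr) — missense.
Synonymous: 2 of 5.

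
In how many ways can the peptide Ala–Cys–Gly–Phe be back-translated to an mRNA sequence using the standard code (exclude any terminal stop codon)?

Ala: 4 codons.
Cys: 2 codons.
Gly: 4 codons.
Phe: 2 codons.
4 × 2 × 4 × 2 = 64.

64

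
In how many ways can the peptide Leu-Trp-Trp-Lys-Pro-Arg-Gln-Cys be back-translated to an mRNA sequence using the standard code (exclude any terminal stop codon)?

Leu: 6 codons.
Trp: 1 codon.
Trp: 1 codon.
Lys: 2 codons.
Pro: 4 codons.
Arg: 6 codons.
Gln: 2 codons.
Cys: 2 codons.
6 × 1 × 1 × 2 × 4 × 6 × 2 × 2 = 1152.

1152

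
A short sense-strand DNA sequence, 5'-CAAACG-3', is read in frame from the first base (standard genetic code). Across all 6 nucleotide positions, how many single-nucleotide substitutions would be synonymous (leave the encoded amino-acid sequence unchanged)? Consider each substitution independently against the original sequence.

4

Codon 1 (CAA, Gln): 1 synonymous substitution.
Codon 2 (ACG, Thr): 3 synonymous substitutions.
Total: 1 + 3 = 4.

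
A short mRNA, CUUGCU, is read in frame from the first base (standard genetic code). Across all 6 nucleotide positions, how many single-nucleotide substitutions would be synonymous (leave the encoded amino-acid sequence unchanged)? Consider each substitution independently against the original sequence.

6

Codon 1 (CUU, Leu): 3 synonymous substitutions.
Codon 2 (GCU, Ala): 3 synonymous substitutions.
Total: 3 + 3 = 6.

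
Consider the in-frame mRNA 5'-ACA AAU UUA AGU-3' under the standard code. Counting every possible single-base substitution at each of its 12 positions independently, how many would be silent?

7

Codon 1 (ACA, Thr): 3 synonymous substitutions.
Codon 2 (AAU, Asn): 1 synonymous substitution.
Codon 3 (UUA, Leu): 2 synonymous substitutions.
Codon 4 (AGU, Ser): 1 synonymous substitution.
Total: 3 + 1 + 2 + 1 = 7.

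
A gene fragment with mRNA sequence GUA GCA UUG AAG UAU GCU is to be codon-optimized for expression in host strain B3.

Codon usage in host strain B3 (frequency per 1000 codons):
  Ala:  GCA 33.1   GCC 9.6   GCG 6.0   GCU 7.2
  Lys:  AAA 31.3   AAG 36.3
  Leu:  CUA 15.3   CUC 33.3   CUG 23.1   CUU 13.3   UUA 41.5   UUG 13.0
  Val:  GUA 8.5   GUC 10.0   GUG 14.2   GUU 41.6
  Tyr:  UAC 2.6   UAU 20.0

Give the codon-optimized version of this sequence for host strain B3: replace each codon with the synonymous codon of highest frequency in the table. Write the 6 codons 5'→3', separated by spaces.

GUU GCA UUA AAG UAU GCA

Codon 1 (Val): best is GUU at 41.6.
Codon 2 (Ala): best is GCA at 33.1.
Codon 3 (Leu): best is UUA at 41.5.
Codon 4 (Lys): best is AAG at 36.3.
Codon 5 (Tyr): best is UAU at 20.0.
Codon 6 (Ala): best is GCA at 33.1.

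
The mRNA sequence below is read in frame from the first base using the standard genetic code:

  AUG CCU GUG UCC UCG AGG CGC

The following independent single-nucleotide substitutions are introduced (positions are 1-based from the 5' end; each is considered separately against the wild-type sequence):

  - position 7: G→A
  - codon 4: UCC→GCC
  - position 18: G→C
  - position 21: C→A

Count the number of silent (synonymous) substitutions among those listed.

1

Codon 3: GUG (Val) → AUG (Met) — missense.
Codon 4: UCC (Ser) → GCC (Ala) — missense.
Codon 6: AGG (Arg) → AGC (Ser) — missense.
Codon 7: CGC (Arg) → CGA (Arg) — synonymous.
Synonymous: 1 of 4.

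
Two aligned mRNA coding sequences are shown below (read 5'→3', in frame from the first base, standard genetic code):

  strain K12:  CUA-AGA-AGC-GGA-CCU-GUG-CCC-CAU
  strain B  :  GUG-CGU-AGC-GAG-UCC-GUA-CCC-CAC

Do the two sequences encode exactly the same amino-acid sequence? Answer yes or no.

no

Codon 1: CUA Leu / GUG Val — nonsynonymous.
Codon 2: AGA Arg / CGU Arg — synonymous.
Codon 3: AGC Ser / AGC Ser — identical.
Codon 4: GGA Gly / GAG Glu — nonsynonymous.
Codon 5: CCU Pro / UCC Ser — nonsynonymous.
Codon 6: GUG Val / GUA Val — synonymous.
Codon 7: CCC Pro / CCC Pro — identical.
Codon 8: CAU His / CAC His — synonymous.
Nonsynonymous differences: 3 → different protein.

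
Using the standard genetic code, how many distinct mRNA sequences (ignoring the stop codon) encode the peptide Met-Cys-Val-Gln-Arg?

Met: 1 codon.
Cys: 2 codons.
Val: 4 codons.
Gln: 2 codons.
Arg: 6 codons.
1 × 2 × 4 × 2 × 6 = 96.

96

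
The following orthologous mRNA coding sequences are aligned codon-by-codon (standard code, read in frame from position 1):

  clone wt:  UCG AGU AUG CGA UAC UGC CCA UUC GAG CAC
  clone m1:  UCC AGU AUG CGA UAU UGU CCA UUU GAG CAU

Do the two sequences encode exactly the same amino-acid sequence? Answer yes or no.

yes

Codon 1: UCG Ser / UCC Ser — synonymous.
Codon 2: AGU Ser / AGU Ser — identical.
Codon 3: AUG Met / AUG Met — identical.
Codon 4: CGA Arg / CGA Arg — identical.
Codon 5: UAC Tyr / UAU Tyr — synonymous.
Codon 6: UGC Cys / UGU Cys — synonymous.
Codon 7: CCA Pro / CCA Pro — identical.
Codon 8: UUC Phe / UUU Phe — synonymous.
Codon 9: GAG Glu / GAG Glu — identical.
Codon 10: CAC His / CAU His — synonymous.
Nonsynonymous differences: 0 → same protein.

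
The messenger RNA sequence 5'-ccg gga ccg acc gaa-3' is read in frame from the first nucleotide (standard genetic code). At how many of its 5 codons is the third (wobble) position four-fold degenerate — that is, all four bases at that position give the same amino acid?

4

Codon 1 CCG (Pro): third position 4-fold.
Codon 2 GGA (Gly): third position 4-fold.
Codon 3 CCG (Pro): third position 4-fold.
Codon 4 ACC (Thr): third position 4-fold.
Codon 5 GAA (Glu): third position 2-fold.
Four-fold degenerate third positions: 4.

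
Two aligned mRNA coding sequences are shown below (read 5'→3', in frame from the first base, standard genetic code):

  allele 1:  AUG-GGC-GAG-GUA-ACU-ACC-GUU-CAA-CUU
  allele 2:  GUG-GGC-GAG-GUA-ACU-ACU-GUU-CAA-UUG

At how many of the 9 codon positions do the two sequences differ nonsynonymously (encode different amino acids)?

1

Codon 1: AUG Met / GUG Val — nonsynonymous.
Codon 2: GGC Gly / GGC Gly — identical.
Codon 3: GAG Glu / GAG Glu — identical.
Codon 4: GUA Val / GUA Val — identical.
Codon 5: ACU Thr / ACU Thr — identical.
Codon 6: ACC Thr / ACU Thr — synonymous.
Codon 7: GUU Val / GUU Val — identical.
Codon 8: CAA Gln / CAA Gln — identical.
Codon 9: CUU Leu / UUG Leu — synonymous.
Nonsynonymous differences: 1.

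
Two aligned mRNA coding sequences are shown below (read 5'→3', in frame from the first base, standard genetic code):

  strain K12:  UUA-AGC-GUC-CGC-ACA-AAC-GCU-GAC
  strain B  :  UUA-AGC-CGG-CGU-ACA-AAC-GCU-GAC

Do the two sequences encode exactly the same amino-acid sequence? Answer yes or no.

no

Codon 1: UUA Leu / UUA Leu — identical.
Codon 2: AGC Ser / AGC Ser — identical.
Codon 3: GUC Val / CGG Arg — nonsynonymous.
Codon 4: CGC Arg / CGU Arg — synonymous.
Codon 5: ACA Thr / ACA Thr — identical.
Codon 6: AAC Asn / AAC Asn — identical.
Codon 7: GCU Ala / GCU Ala — identical.
Codon 8: GAC Asp / GAC Asp — identical.
Nonsynonymous differences: 1 → different protein.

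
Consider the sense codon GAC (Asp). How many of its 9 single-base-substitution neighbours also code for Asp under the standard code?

1

Position 1: none → 0 synonymous.
Position 2: none → 0 synonymous.
Position 3: GAU → 1 synonymous.
Total: 0 + 0 + 1 = 1.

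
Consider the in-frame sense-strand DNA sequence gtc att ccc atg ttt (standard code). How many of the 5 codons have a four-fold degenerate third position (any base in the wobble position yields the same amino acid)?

Codon 1 GTC (Val): third position 4-fold.
Codon 2 ATT (Ile): third position 3-fold.
Codon 3 CCC (Pro): third position 4-fold.
Codon 4 ATG (Met): third position 1-fold.
Codon 5 TTT (Phe): third position 2-fold.
Four-fold degenerate third positions: 2.

2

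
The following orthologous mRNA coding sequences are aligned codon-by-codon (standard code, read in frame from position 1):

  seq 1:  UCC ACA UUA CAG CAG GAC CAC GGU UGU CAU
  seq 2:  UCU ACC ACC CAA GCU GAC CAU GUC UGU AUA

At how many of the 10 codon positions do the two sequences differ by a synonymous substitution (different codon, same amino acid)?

4

Codon 1: UCC Ser / UCU Ser — synonymous.
Codon 2: ACA Thr / ACC Thr — synonymous.
Codon 3: UUA Leu / ACC Thr — nonsynonymous.
Codon 4: CAG Gln / CAA Gln — synonymous.
Codon 5: CAG Gln / GCU Ala — nonsynonymous.
Codon 6: GAC Asp / GAC Asp — identical.
Codon 7: CAC His / CAU His — synonymous.
Codon 8: GGU Gly / GUC Val — nonsynonymous.
Codon 9: UGU Cys / UGU Cys — identical.
Codon 10: CAU His / AUA Ile — nonsynonymous.
Synonymous differences: 4.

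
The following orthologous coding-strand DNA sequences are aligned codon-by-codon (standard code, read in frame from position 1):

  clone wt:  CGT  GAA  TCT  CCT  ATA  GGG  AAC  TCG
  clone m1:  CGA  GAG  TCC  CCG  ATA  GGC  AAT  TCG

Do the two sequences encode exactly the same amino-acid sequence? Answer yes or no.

Codon 1: CGT Arg / CGA Arg — synonymous.
Codon 2: GAA Glu / GAG Glu — synonymous.
Codon 3: TCT Ser / TCC Ser — synonymous.
Codon 4: CCT Pro / CCG Pro — synonymous.
Codon 5: ATA Ile / ATA Ile — identical.
Codon 6: GGG Gly / GGC Gly — synonymous.
Codon 7: AAC Asn / AAT Asn — synonymous.
Codon 8: TCG Ser / TCG Ser — identical.
Nonsynonymous differences: 0 → same protein.

yes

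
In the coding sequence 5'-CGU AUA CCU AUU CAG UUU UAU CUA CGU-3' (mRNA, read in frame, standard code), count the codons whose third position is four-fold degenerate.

4

Codon 1 CGU (Arg): third position 4-fold.
Codon 2 AUA (Ile): third position 3-fold.
Codon 3 CCU (Pro): third position 4-fold.
Codon 4 AUU (Ile): third position 3-fold.
Codon 5 CAG (Gln): third position 2-fold.
Codon 6 UUU (Phe): third position 2-fold.
Codon 7 UAU (Tyr): third position 2-fold.
Codon 8 CUA (Leu): third position 4-fold.
Codon 9 CGU (Arg): third position 4-fold.
Four-fold degenerate third positions: 4.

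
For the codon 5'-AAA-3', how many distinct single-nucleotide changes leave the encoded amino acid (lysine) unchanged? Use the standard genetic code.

Position 1: none → 0 synonymous.
Position 2: none → 0 synonymous.
Position 3: AAG → 1 synonymous.
Total: 0 + 0 + 1 = 1.

1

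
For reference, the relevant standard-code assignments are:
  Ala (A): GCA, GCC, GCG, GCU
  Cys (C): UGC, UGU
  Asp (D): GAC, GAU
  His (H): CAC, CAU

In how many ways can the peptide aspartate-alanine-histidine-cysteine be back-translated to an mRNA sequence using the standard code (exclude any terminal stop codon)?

Asp: 2 codons.
Ala: 4 codons.
His: 2 codons.
Cys: 2 codons.
2 × 4 × 2 × 2 = 32.

32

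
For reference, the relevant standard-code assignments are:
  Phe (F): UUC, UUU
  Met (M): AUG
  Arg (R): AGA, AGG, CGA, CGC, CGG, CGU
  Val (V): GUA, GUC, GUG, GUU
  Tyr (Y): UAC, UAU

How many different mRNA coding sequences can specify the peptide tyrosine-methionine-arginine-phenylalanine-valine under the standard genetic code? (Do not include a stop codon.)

96

Tyr: 2 codons.
Met: 1 codon.
Arg: 6 codons.
Phe: 2 codons.
Val: 4 codons.
2 × 1 × 6 × 2 × 4 = 96.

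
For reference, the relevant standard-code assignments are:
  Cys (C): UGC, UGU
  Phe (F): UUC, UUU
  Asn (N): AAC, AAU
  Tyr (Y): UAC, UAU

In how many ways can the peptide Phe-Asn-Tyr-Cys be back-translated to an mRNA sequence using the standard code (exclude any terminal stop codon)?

16

Phe: 2 codons.
Asn: 2 codons.
Tyr: 2 codons.
Cys: 2 codons.
2 × 2 × 2 × 2 = 16.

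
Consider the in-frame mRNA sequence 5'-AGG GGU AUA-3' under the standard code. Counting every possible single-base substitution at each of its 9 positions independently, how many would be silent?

Codon 1 (AGG, Arg): 2 synonymous substitutions.
Codon 2 (GGU, Gly): 3 synonymous substitutions.
Codon 3 (AUA, Ile): 2 synonymous substitutions.
Total: 2 + 3 + 2 = 7.

7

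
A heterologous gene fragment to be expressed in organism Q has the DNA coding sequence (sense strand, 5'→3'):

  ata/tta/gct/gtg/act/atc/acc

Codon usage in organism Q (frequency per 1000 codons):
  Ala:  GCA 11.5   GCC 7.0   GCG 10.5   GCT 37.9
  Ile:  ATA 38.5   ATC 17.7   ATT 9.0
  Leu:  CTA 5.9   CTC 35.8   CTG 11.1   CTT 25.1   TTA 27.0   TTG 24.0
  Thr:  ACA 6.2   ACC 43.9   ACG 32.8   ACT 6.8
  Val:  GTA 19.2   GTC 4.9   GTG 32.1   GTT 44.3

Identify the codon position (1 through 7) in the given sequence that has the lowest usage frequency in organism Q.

Codon 1 ATA (Ile): 38.5 per 1000.
Codon 2 TTA (Leu): 27.0 per 1000.
Codon 3 GCT (Ala): 37.9 per 1000.
Codon 4 GTG (Val): 32.1 per 1000.
Codon 5 ACT (Thr): 6.8 per 1000.
Codon 6 ATC (Ile): 17.7 per 1000.
Codon 7 ACC (Thr): 43.9 per 1000.
Lowest frequency is 6.8 at codon 5.

5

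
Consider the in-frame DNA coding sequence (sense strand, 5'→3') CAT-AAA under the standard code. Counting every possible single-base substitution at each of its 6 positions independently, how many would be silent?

Codon 1 (CAT, His): 1 synonymous substitution.
Codon 2 (AAA, Lys): 1 synonymous substitution.
Total: 1 + 1 = 2.

2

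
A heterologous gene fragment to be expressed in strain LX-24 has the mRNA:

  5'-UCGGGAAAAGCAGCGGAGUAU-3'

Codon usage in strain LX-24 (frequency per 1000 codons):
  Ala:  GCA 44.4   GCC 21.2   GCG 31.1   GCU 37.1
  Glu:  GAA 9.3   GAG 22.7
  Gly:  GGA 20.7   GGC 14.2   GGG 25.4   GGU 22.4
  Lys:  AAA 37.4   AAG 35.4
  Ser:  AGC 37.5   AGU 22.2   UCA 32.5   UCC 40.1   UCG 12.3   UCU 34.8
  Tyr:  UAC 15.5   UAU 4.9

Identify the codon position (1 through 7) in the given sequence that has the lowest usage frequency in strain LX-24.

Codon 1 UCG (Ser): 12.3 per 1000.
Codon 2 GGA (Gly): 20.7 per 1000.
Codon 3 AAA (Lys): 37.4 per 1000.
Codon 4 GCA (Ala): 44.4 per 1000.
Codon 5 GCG (Ala): 31.1 per 1000.
Codon 6 GAG (Glu): 22.7 per 1000.
Codon 7 UAU (Tyr): 4.9 per 1000.
Lowest frequency is 4.9 at codon 7.

7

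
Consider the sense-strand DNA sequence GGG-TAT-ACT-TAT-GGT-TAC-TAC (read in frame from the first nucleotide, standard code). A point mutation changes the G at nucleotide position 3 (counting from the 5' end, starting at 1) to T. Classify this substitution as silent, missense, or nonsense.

Position 3 falls in codon 1: GGG → Gly.
After the substitution the codon is GGT → Gly.
Both encode Gly, so the change is synonymous.

silent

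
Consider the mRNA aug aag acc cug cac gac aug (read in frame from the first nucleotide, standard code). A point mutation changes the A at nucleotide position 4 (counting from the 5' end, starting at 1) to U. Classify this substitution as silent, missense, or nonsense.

Position 4 falls in codon 2: AAG → Lys.
After the substitution the codon is UAG → Stop.
The new codon is a stop codon, so this is a nonsense mutation.

nonsense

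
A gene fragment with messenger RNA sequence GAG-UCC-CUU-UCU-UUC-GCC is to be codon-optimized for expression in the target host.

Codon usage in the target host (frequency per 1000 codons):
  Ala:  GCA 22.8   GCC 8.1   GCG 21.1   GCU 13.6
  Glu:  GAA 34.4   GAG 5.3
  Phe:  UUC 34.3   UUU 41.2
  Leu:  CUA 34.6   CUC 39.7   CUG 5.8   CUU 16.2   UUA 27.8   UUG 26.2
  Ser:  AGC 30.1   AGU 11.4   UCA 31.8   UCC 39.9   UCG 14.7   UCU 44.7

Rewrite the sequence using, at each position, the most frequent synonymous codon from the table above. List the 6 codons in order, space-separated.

GAA UCU CUC UCU UUU GCA

Codon 1 (Glu): best is GAA at 34.4.
Codon 2 (Ser): best is UCU at 44.7.
Codon 3 (Leu): best is CUC at 39.7.
Codon 4 (Ser): best is UCU at 44.7.
Codon 5 (Phe): best is UUU at 41.2.
Codon 6 (Ala): best is GCA at 22.8.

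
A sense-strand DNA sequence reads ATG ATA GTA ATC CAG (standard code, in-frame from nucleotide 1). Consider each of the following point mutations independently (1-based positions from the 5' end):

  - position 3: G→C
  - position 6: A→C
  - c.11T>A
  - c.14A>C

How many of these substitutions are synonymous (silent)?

1

Codon 1: ATG (Met) → ATC (Ile) — missense.
Codon 2: ATA (Ile) → ATC (Ile) — synonymous.
Codon 4: ATC (Ile) → AAC (Asn) — missense.
Codon 5: CAG (Gln) → CCG (Pro) — missense.
Synonymous: 1 of 4.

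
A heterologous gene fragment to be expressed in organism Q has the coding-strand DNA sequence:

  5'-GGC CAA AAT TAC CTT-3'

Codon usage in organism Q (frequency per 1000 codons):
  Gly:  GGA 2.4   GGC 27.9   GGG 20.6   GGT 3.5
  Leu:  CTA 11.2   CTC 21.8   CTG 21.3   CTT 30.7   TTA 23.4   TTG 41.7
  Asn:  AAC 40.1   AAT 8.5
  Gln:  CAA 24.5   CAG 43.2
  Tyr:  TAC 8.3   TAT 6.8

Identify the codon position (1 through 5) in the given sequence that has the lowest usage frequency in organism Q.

4

Codon 1 GGC (Gly): 27.9 per 1000.
Codon 2 CAA (Gln): 24.5 per 1000.
Codon 3 AAT (Asn): 8.5 per 1000.
Codon 4 TAC (Tyr): 8.3 per 1000.
Codon 5 CTT (Leu): 30.7 per 1000.
Lowest frequency is 8.3 at codon 4.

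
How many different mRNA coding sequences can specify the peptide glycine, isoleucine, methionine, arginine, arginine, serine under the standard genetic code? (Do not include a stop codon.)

Gly: 4 codons.
Ile: 3 codons.
Met: 1 codon.
Arg: 6 codons.
Arg: 6 codons.
Ser: 6 codons.
4 × 3 × 1 × 6 × 6 × 6 = 2592.

2592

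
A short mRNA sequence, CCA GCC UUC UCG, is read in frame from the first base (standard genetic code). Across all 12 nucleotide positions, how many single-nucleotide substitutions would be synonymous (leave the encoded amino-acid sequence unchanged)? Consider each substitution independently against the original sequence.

10

Codon 1 (CCA, Pro): 3 synonymous substitutions.
Codon 2 (GCC, Ala): 3 synonymous substitutions.
Codon 3 (UUC, Phe): 1 synonymous substitution.
Codon 4 (UCG, Ser): 3 synonymous substitutions.
Total: 3 + 3 + 1 + 3 = 10.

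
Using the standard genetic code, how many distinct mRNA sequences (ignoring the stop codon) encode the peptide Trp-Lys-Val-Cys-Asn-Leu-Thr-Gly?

3072

Trp: 1 codon.
Lys: 2 codons.
Val: 4 codons.
Cys: 2 codons.
Asn: 2 codons.
Leu: 6 codons.
Thr: 4 codons.
Gly: 4 codons.
1 × 2 × 4 × 2 × 2 × 6 × 4 × 4 = 3072.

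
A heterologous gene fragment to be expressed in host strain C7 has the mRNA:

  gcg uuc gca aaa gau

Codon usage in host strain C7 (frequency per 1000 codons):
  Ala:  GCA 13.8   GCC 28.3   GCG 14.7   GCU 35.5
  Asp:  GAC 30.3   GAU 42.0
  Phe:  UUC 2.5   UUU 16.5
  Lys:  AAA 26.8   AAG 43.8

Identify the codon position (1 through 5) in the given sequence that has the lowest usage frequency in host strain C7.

2

Codon 1 GCG (Ala): 14.7 per 1000.
Codon 2 UUC (Phe): 2.5 per 1000.
Codon 3 GCA (Ala): 13.8 per 1000.
Codon 4 AAA (Lys): 26.8 per 1000.
Codon 5 GAU (Asp): 42.0 per 1000.
Lowest frequency is 2.5 at codon 2.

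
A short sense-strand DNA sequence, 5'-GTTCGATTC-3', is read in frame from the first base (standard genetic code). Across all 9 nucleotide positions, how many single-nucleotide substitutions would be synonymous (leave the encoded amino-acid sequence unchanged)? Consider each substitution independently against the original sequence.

Codon 1 (GTT, Val): 3 synonymous substitutions.
Codon 2 (CGA, Arg): 4 synonymous substitutions.
Codon 3 (TTC, Phe): 1 synonymous substitution.
Total: 3 + 4 + 1 = 8.

8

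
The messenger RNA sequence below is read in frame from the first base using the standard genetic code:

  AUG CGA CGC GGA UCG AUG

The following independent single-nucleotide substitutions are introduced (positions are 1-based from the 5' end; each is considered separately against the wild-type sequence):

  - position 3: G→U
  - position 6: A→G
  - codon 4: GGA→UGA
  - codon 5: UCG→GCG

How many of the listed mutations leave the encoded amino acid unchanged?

Codon 1: AUG (Met) → AUU (Ile) — missense.
Codon 2: CGA (Arg) → CGG (Arg) — synonymous.
Codon 4: GGA (Gly) → UGA (Stop) — nonsense.
Codon 5: UCG (Ser) → GCG (Ala) — missense.
Synonymous: 1 of 4.

1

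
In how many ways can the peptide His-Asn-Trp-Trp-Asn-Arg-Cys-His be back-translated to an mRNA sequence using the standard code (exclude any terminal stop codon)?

192

His: 2 codons.
Asn: 2 codons.
Trp: 1 codon.
Trp: 1 codon.
Asn: 2 codons.
Arg: 6 codons.
Cys: 2 codons.
His: 2 codons.
2 × 2 × 1 × 1 × 2 × 6 × 2 × 2 = 192.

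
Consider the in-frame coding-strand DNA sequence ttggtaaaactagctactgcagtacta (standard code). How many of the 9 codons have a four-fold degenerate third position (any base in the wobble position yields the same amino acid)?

Codon 1 TTG (Leu): third position 2-fold.
Codon 2 GTA (Val): third position 4-fold.
Codon 3 AAA (Lys): third position 2-fold.
Codon 4 CTA (Leu): third position 4-fold.
Codon 5 GCT (Ala): third position 4-fold.
Codon 6 ACT (Thr): third position 4-fold.
Codon 7 GCA (Ala): third position 4-fold.
Codon 8 GTA (Val): third position 4-fold.
Codon 9 CTA (Leu): third position 4-fold.
Four-fold degenerate third positions: 7.

7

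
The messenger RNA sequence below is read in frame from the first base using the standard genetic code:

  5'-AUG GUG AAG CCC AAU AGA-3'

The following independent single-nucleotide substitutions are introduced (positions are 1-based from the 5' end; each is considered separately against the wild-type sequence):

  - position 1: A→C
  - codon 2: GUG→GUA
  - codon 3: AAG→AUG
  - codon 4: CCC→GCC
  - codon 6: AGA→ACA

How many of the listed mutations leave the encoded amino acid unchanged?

1

Codon 1: AUG (Met) → CUG (Leu) — missense.
Codon 2: GUG (Val) → GUA (Val) — synonymous.
Codon 3: AAG (Lys) → AUG (Met) — missense.
Codon 4: CCC (Pro) → GCC (Ala) — missense.
Codon 6: AGA (Arg) → ACA (Thr) — missense.
Synonymous: 1 of 5.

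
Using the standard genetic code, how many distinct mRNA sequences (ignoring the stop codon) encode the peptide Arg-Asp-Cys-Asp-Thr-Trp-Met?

192

Arg: 6 codons.
Asp: 2 codons.
Cys: 2 codons.
Asp: 2 codons.
Thr: 4 codons.
Trp: 1 codon.
Met: 1 codon.
6 × 2 × 2 × 2 × 4 × 1 × 1 = 192.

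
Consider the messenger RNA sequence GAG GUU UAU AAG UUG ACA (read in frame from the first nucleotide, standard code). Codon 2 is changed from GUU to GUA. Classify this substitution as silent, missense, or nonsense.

Position 6 falls in codon 2: GUU → Val.
After the substitution the codon is GUA → Val.
Both encode Val, so the change is synonymous.

silent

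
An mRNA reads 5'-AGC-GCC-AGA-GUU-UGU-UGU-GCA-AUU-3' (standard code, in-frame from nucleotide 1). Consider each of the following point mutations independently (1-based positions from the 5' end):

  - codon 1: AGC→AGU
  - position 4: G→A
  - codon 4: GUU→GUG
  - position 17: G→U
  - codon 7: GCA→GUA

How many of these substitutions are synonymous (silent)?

Codon 1: AGC (Ser) → AGU (Ser) — synonymous.
Codon 2: GCC (Ala) → ACC (Thr) — missense.
Codon 4: GUU (Val) → GUG (Val) — synonymous.
Codon 6: UGU (Cys) → UUU (Phe) — missense.
Codon 7: GCA (Ala) → GUA (Val) — missense.
Synonymous: 2 of 5.

2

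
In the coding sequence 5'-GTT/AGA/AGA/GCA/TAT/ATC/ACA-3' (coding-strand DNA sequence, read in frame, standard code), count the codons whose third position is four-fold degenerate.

3

Codon 1 GTT (Val): third position 4-fold.
Codon 2 AGA (Arg): third position 2-fold.
Codon 3 AGA (Arg): third position 2-fold.
Codon 4 GCA (Ala): third position 4-fold.
Codon 5 TAT (Tyr): third position 2-fold.
Codon 6 ATC (Ile): third position 3-fold.
Codon 7 ACA (Thr): third position 4-fold.
Four-fold degenerate third positions: 3.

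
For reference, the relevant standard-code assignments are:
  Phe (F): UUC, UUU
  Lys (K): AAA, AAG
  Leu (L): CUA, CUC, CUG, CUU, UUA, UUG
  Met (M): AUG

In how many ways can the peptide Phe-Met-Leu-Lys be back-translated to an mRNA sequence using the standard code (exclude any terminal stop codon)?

Phe: 2 codons.
Met: 1 codon.
Leu: 6 codons.
Lys: 2 codons.
2 × 1 × 6 × 2 = 24.

24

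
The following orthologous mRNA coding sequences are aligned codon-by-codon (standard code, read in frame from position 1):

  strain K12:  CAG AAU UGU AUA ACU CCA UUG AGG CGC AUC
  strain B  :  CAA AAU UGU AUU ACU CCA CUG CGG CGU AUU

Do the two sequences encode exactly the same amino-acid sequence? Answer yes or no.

Codon 1: CAG Gln / CAA Gln — synonymous.
Codon 2: AAU Asn / AAU Asn — identical.
Codon 3: UGU Cys / UGU Cys — identical.
Codon 4: AUA Ile / AUU Ile — synonymous.
Codon 5: ACU Thr / ACU Thr — identical.
Codon 6: CCA Pro / CCA Pro — identical.
Codon 7: UUG Leu / CUG Leu — synonymous.
Codon 8: AGG Arg / CGG Arg — synonymous.
Codon 9: CGC Arg / CGU Arg — synonymous.
Codon 10: AUC Ile / AUU Ile — synonymous.
Nonsynonymous differences: 0 → same protein.

yes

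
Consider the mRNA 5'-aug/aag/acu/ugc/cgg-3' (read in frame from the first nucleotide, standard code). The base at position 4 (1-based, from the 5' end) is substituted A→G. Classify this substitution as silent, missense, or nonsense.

missense

Position 4 falls in codon 2: AAG → Lys.
After the substitution the codon is GAG → Glu.
Lys ≠ Glu, so this is a missense mutation.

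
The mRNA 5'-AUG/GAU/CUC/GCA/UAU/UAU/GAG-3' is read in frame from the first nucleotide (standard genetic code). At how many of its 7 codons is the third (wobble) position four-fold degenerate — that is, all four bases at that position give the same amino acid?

Codon 1 AUG (Met): third position 1-fold.
Codon 2 GAU (Asp): third position 2-fold.
Codon 3 CUC (Leu): third position 4-fold.
Codon 4 GCA (Ala): third position 4-fold.
Codon 5 UAU (Tyr): third position 2-fold.
Codon 6 UAU (Tyr): third position 2-fold.
Codon 7 GAG (Glu): third position 2-fold.
Four-fold degenerate third positions: 2.

2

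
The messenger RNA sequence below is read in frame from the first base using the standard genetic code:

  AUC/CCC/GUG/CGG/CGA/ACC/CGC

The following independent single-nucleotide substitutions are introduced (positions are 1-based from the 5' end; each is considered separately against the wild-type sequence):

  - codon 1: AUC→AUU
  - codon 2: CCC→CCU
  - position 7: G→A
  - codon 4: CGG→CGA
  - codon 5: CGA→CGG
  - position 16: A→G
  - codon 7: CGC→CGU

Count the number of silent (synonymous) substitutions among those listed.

5

Codon 1: AUC (Ile) → AUU (Ile) — synonymous.
Codon 2: CCC (Pro) → CCU (Pro) — synonymous.
Codon 3: GUG (Val) → AUG (Met) — missense.
Codon 4: CGG (Arg) → CGA (Arg) — synonymous.
Codon 5: CGA (Arg) → CGG (Arg) — synonymous.
Codon 6: ACC (Thr) → GCC (Ala) — missense.
Codon 7: CGC (Arg) → CGU (Arg) — synonymous.
Synonymous: 5 of 7.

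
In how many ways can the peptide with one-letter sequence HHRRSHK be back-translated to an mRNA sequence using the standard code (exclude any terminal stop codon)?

3456

His: 2 codons.
His: 2 codons.
Arg: 6 codons.
Arg: 6 codons.
Ser: 6 codons.
His: 2 codons.
Lys: 2 codons.
2 × 2 × 6 × 6 × 6 × 2 × 2 = 3456.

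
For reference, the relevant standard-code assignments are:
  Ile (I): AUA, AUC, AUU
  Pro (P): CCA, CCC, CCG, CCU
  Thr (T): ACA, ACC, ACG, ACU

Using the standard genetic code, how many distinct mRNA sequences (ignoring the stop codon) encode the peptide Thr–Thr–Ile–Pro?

192

Thr: 4 codons.
Thr: 4 codons.
Ile: 3 codons.
Pro: 4 codons.
4 × 4 × 3 × 4 = 192.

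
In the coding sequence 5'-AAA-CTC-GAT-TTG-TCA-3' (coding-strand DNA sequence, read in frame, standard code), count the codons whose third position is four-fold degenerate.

2

Codon 1 AAA (Lys): third position 2-fold.
Codon 2 CTC (Leu): third position 4-fold.
Codon 3 GAT (Asp): third position 2-fold.
Codon 4 TTG (Leu): third position 2-fold.
Codon 5 TCA (Ser): third position 4-fold.
Four-fold degenerate third positions: 2.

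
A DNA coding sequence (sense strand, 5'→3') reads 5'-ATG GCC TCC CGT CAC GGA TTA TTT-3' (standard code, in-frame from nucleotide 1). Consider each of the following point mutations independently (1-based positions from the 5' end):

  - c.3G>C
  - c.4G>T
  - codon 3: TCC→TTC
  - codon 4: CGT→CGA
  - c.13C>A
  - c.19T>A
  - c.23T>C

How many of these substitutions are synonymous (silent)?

Codon 1: ATG (Met) → ATC (Ile) — missense.
Codon 2: GCC (Ala) → TCC (Ser) — missense.
Codon 3: TCC (Ser) → TTC (Phe) — missense.
Codon 4: CGT (Arg) → CGA (Arg) — synonymous.
Codon 5: CAC (His) → AAC (Asn) — missense.
Codon 7: TTA (Leu) → ATA (Ile) — missense.
Codon 8: TTT (Phe) → TCT (Ser) — missense.
Synonymous: 1 of 7.

1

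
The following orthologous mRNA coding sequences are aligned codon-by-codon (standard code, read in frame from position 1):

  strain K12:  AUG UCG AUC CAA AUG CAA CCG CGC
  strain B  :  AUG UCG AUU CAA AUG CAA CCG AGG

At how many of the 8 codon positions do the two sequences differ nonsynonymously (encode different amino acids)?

Codon 1: AUG Met / AUG Met — identical.
Codon 2: UCG Ser / UCG Ser — identical.
Codon 3: AUC Ile / AUU Ile — synonymous.
Codon 4: CAA Gln / CAA Gln — identical.
Codon 5: AUG Met / AUG Met — identical.
Codon 6: CAA Gln / CAA Gln — identical.
Codon 7: CCG Pro / CCG Pro — identical.
Codon 8: CGC Arg / AGG Arg — synonymous.
Nonsynonymous differences: 0.

0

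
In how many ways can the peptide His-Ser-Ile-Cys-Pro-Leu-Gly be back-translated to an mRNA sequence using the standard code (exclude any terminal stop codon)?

His: 2 codons.
Ser: 6 codons.
Ile: 3 codons.
Cys: 2 codons.
Pro: 4 codons.
Leu: 6 codons.
Gly: 4 codons.
2 × 6 × 3 × 2 × 4 × 6 × 4 = 6912.

6912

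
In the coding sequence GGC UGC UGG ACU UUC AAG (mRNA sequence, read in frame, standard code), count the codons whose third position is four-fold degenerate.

2

Codon 1 GGC (Gly): third position 4-fold.
Codon 2 UGC (Cys): third position 2-fold.
Codon 3 UGG (Trp): third position 1-fold.
Codon 4 ACU (Thr): third position 4-fold.
Codon 5 UUC (Phe): third position 2-fold.
Codon 6 AAG (Lys): third position 2-fold.
Four-fold degenerate third positions: 2.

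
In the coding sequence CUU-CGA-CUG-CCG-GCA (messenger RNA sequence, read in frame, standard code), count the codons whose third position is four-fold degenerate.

Codon 1 CUU (Leu): third position 4-fold.
Codon 2 CGA (Arg): third position 4-fold.
Codon 3 CUG (Leu): third position 4-fold.
Codon 4 CCG (Pro): third position 4-fold.
Codon 5 GCA (Ala): third position 4-fold.
Four-fold degenerate third positions: 5.

5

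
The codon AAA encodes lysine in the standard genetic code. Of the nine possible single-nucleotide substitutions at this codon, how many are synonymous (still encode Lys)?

Position 1: none → 0 synonymous.
Position 2: none → 0 synonymous.
Position 3: AAG → 1 synonymous.
Total: 0 + 0 + 1 = 1.

1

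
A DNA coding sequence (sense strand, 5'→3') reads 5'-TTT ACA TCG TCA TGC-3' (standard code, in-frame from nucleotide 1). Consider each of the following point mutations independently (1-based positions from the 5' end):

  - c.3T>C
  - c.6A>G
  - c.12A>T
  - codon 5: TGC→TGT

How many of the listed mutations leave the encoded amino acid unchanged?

4

Codon 1: TTT (Phe) → TTC (Phe) — synonymous.
Codon 2: ACA (Thr) → ACG (Thr) — synonymous.
Codon 4: TCA (Ser) → TCT (Ser) — synonymous.
Codon 5: TGC (Cys) → TGT (Cys) — synonymous.
Synonymous: 4 of 4.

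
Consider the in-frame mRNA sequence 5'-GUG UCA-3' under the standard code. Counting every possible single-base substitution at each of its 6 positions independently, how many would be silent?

Codon 1 (GUG, Val): 3 synonymous substitutions.
Codon 2 (UCA, Ser): 3 synonymous substitutions.
Total: 3 + 3 = 6.

6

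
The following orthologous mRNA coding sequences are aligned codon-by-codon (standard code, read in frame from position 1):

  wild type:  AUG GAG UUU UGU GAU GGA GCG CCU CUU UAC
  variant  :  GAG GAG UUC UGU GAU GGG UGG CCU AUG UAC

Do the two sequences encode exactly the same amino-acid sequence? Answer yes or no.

Codon 1: AUG Met / GAG Glu — nonsynonymous.
Codon 2: GAG Glu / GAG Glu — identical.
Codon 3: UUU Phe / UUC Phe — synonymous.
Codon 4: UGU Cys / UGU Cys — identical.
Codon 5: GAU Asp / GAU Asp — identical.
Codon 6: GGA Gly / GGG Gly — synonymous.
Codon 7: GCG Ala / UGG Trp — nonsynonymous.
Codon 8: CCU Pro / CCU Pro — identical.
Codon 9: CUU Leu / AUG Met — nonsynonymous.
Codon 10: UAC Tyr / UAC Tyr — identical.
Nonsynonymous differences: 3 → different protein.

no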